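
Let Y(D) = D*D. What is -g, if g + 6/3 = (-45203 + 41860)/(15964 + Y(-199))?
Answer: 114473/55565 ≈ 2.0602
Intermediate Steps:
Y(D) = D²
g = -114473/55565 (g = -2 + (-45203 + 41860)/(15964 + (-199)²) = -2 - 3343/(15964 + 39601) = -2 - 3343/55565 = -114473/55565 ≈ -2.0602)
-g = -1*(-114473/55565) = 114473/55565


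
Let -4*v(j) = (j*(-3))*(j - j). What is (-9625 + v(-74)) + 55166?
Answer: 45541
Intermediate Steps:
v(j) = 0 (v(j) = -j*(-3)*(j - j)/4 = -(-3*j)*0/4 = -¼*0 = 0)
(-9625 + v(-74)) + 55166 = (-9625 + 0) + 55166 = -9625 + 55166 = 45541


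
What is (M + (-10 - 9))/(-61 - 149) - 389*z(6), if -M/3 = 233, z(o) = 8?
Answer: -326401/105 ≈ -3108.6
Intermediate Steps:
M = -699 (M = -3*233 = -699)
(M + (-10 - 9))/(-61 - 149) - 389*z(6) = (-699 + (-10 - 9))/(-61 - 149) - 389*8 = (-699 - 19)/(-210) - 3112 = -718*(-1/210) - 3112 = 359/105 - 3112 = -326401/105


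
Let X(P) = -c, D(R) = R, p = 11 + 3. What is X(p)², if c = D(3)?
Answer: 9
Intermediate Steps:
p = 14
c = 3
X(P) = -3 (X(P) = -1*3 = -3)
X(p)² = (-3)² = 9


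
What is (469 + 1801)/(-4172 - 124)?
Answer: -1135/2148 ≈ -0.52840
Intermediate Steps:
(469 + 1801)/(-4172 - 124) = 2270/(-4296) = 2270*(-1/4296) = -1135/2148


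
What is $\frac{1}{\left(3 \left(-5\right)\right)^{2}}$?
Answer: $\frac{1}{225} \approx 0.0044444$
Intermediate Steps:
$\frac{1}{\left(3 \left(-5\right)\right)^{2}} = \frac{1}{\left(-15\right)^{2}} = \frac{1}{225}$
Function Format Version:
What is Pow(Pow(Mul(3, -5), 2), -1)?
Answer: Rational(1, 225) ≈ 0.0044444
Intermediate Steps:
Pow(Pow(Mul(3, -5), 2), -1) = Pow(Pow(-15, 2), -1) = Pow(225, -1) = Rational(1, 225)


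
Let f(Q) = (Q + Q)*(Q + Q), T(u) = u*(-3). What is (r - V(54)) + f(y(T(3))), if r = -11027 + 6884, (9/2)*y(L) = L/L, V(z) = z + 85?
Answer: -346826/81 ≈ -4281.8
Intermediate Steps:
V(z) = 85 + z
T(u) = -3*u
y(L) = 2/9 (y(L) = 2*(L/L)/9 = (2/9)*1 = 2/9)
f(Q) = 4*Q**2 (f(Q) = (2*Q)*(2*Q) = 4*Q**2)
r = -4143
(r - V(54)) + f(y(T(3))) = (-4143 - (85 + 54)) + 4*(2/9)**2 = (-4143 - 1*139) + 4*(4/81) = (-4143 - 139) + 16/81 = -4282 + 16/81 = -346826/81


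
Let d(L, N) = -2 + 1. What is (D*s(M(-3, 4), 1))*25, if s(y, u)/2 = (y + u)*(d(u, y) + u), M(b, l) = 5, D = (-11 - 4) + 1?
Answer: 0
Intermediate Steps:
d(L, N) = -1
D = -14 (D = -15 + 1 = -14)
s(y, u) = 2*(-1 + u)*(u + y) (s(y, u) = 2*((y + u)*(-1 + u)) = 2*((u + y)*(-1 + u)) = 2*((-1 + u)*(u + y)) = 2*(-1 + u)*(u + y))
(D*s(M(-3, 4), 1))*25 = -14*(-2*1 - 2*5 + 2*1**2 + 2*1*5)*25 = -14*(-2 - 10 + 2*1 + 10)*25 = -14*(-2 - 10 + 2 + 10)*25 = -14*0*25 = 0*25 = 0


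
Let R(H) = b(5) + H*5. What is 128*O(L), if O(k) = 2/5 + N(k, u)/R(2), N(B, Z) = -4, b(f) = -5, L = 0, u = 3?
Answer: -256/5 ≈ -51.200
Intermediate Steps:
R(H) = -5 + 5*H (R(H) = -5 + H*5 = -5 + 5*H)
O(k) = -⅖ (O(k) = 2/5 - 4/(-5 + 5*2) = 2*(⅕) - 4/(-5 + 10) = ⅖ - 4/5 = ⅖ - 4*⅕ = ⅖ - ⅘ = -⅖)
128*O(L) = 128*(-⅖) = -256/5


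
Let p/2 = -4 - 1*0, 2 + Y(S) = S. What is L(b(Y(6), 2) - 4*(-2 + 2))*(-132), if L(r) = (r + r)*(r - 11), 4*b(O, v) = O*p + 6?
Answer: -30030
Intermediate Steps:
Y(S) = -2 + S
p = -8 (p = 2*(-4 - 1*0) = 2*(-4 + 0) = 2*(-4) = -8)
b(O, v) = 3/2 - 2*O (b(O, v) = (O*(-8) + 6)/4 = (-8*O + 6)/4 = (6 - 8*O)/4 = 3/2 - 2*O)
L(r) = 2*r*(-11 + r) (L(r) = (2*r)*(-11 + r) = 2*r*(-11 + r))
L(b(Y(6), 2) - 4*(-2 + 2))*(-132) = (2*((3/2 - 2*(-2 + 6)) - 4*(-2 + 2))*(-11 + ((3/2 - 2*(-2 + 6)) - 4*(-2 + 2))))*(-132) = (2*((3/2 - 2*4) - 4*0)*(-11 + ((3/2 - 2*4) - 4*0)))*(-132) = (2*((3/2 - 8) + 0)*(-11 + ((3/2 - 8) + 0)))*(-132) = (2*(-13/2 + 0)*(-11 + (-13/2 + 0)))*(-132) = (2*(-13/2)*(-11 - 13/2))*(-132) = (2*(-13/2)*(-35/2))*(-132) = (455/2)*(-132) = -30030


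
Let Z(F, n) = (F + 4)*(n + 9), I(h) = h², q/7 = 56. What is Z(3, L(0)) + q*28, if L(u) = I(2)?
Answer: 11067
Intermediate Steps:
q = 392 (q = 7*56 = 392)
L(u) = 4 (L(u) = 2² = 4)
Z(F, n) = (4 + F)*(9 + n)
Z(3, L(0)) + q*28 = (36 + 4*4 + 9*3 + 3*4) + 392*28 = (36 + 16 + 27 + 12) + 10976 = 91 + 10976 = 11067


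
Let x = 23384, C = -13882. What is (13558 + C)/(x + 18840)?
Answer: -81/10556 ≈ -0.0076734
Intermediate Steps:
(13558 + C)/(x + 18840) = (13558 - 13882)/(23384 + 18840) = -324/42224 = -324*1/42224 = -81/10556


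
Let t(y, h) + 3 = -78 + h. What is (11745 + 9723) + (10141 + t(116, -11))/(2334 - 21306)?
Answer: 407280847/18972 ≈ 21467.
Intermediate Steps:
t(y, h) = -81 + h (t(y, h) = -3 + (-78 + h) = -81 + h)
(11745 + 9723) + (10141 + t(116, -11))/(2334 - 21306) = (11745 + 9723) + (10141 + (-81 - 11))/(2334 - 21306) = 21468 + (10141 - 92)/(-18972) = 21468 + 10049*(-1/18972) = 21468 - 10049/18972 = 407280847/18972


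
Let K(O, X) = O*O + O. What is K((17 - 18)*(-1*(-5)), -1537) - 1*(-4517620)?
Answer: 4517640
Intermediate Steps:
K(O, X) = O + O**2 (K(O, X) = O**2 + O = O + O**2)
K((17 - 18)*(-1*(-5)), -1537) - 1*(-4517620) = ((17 - 18)*(-1*(-5)))*(1 + (17 - 18)*(-1*(-5))) - 1*(-4517620) = (-1*5)*(1 - 1*5) + 4517620 = -5*(1 - 5) + 4517620 = -5*(-4) + 4517620 = 20 + 4517620 = 4517640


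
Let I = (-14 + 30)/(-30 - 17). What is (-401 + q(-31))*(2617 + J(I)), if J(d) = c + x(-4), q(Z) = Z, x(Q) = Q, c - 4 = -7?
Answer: -1127520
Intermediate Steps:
c = -3 (c = 4 - 7 = -3)
I = -16/47 (I = 16/(-47) = 16*(-1/47) = -16/47 ≈ -0.34043)
J(d) = -7 (J(d) = -3 - 4 = -7)
(-401 + q(-31))*(2617 + J(I)) = (-401 - 31)*(2617 - 7) = -432*2610 = -1127520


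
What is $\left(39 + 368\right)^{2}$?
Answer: $165649$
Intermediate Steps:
$\left(39 + 368\right)^{2} = 407^{2} = 165649$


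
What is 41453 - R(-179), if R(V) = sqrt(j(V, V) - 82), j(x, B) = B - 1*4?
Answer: 41453 - I*sqrt(265) ≈ 41453.0 - 16.279*I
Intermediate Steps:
j(x, B) = -4 + B (j(x, B) = B - 4 = -4 + B)
R(V) = sqrt(-86 + V) (R(V) = sqrt((-4 + V) - 82) = sqrt(-86 + V))
41453 - R(-179) = 41453 - sqrt(-86 - 179) = 41453 - sqrt(-265) = 41453 - I*sqrt(265)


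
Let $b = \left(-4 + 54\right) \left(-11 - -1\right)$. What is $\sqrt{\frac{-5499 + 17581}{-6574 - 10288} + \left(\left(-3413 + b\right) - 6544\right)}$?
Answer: $\frac{4 i \sqrt{46459556653}}{8431} \approx 102.26 i$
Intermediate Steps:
$b = -500$ ($b = 50 \left(-11 + 1\right) = 50 \left(-10\right) = -500$)
$\sqrt{\frac{-5499 + 17581}{-6574 - 10288} + \left(\left(-3413 + b\right) - 6544\right)} = \sqrt{\frac{-5499 + 17581}{-6574 - 10288} - 10457} = \sqrt{\frac{12082}{-16862} - 10457} = \sqrt{12082 \left(- \frac{1}{16862}\right) - 10457} = \sqrt{- \frac{6041}{8431} - 10457} = \sqrt{- \frac{88169008}{8431}} = \frac{4 i \sqrt{46459556653}}{8431}$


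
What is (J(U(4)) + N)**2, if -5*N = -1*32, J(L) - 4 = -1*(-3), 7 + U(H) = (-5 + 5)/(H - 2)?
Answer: 4489/25 ≈ 179.56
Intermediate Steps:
U(H) = -7 (U(H) = -7 + (-5 + 5)/(H - 2) = -7 + 0/(-2 + H) = -7 + 0 = -7)
J(L) = 7 (J(L) = 4 - 1*(-3) = 4 + 3 = 7)
N = 32/5 (N = -(-1)*32/5 = -1/5*(-32) = 32/5 ≈ 6.4000)
(J(U(4)) + N)**2 = (7 + 32/5)**2 = (67/5)**2 = 4489/25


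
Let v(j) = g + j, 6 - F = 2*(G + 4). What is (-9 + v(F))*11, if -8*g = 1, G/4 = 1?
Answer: -1683/8 ≈ -210.38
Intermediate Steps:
G = 4 (G = 4*1 = 4)
F = -10 (F = 6 - 2*(4 + 4) = 6 - 2*8 = 6 - 1*16 = 6 - 16 = -10)
g = -⅛ (g = -⅛*1 = -⅛ ≈ -0.12500)
v(j) = -⅛ + j
(-9 + v(F))*11 = (-9 + (-⅛ - 10))*11 = (-9 - 81/8)*11 = -153/8*11 = -1683/8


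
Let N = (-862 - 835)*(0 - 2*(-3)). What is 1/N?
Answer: -1/10182 ≈ -9.8213e-5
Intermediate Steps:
N = -10182 (N = -1697*(0 + 6) = -1697*6 = -10182)
1/N = 1/(-10182) = -1/10182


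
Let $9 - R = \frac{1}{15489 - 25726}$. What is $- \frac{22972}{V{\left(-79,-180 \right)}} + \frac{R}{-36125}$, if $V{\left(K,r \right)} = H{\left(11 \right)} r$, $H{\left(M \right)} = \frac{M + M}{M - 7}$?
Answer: $\frac{849522143684}{36611350875} \approx 23.204$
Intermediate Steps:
$H{\left(M \right)} = \frac{2 M}{-7 + M}$
$R = \frac{92134}{10237}$ ($R = 9 - \frac{1}{15489 - 25726} = 9 - \frac{1}{-10237} = 9 - - \frac{1}{10237} = 9 + \frac{1}{10237} = \frac{92134}{10237} \approx 9.0001$)
$V{\left(K,r \right)} = \frac{11 r}{2}$ ($V{\left(K,r \right)} = 2 \cdot 11 \frac{1}{-7 + 11} r = 2 \cdot 11 \cdot \frac{1}{4} r = \frac{11 r}{2}$)
$- \frac{22972}{V{\left(-79,-180 \right)}} + \frac{R}{-36125} = - \frac{22972}{\frac{11}{2} \left(-180\right)} + \frac{92134}{10237 \left(-36125\right)} = - \frac{22972}{-990} + \frac{92134}{10237} \left(- \frac{1}{36125}\right) = \left(-22972\right) \left(- \frac{1}{990}\right) - \frac{92134}{369811625} = \frac{11486}{495} - \frac{92134}{369811625} = \frac{849522143684}{36611350875}$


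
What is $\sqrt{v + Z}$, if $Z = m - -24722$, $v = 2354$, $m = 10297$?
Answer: $\sqrt{37373} \approx 193.32$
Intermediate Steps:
$Z = 35019$ ($Z = 10297 - -24722 = 10297 + 24722 = 35019$)
$\sqrt{v + Z} = \sqrt{2354 + 35019} = \sqrt{37373}$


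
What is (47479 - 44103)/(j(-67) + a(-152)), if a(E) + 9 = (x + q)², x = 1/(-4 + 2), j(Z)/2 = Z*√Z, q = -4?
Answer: 607680/19250857 + 7238144*I*√67/19250857 ≈ 0.031566 + 3.0776*I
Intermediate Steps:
j(Z) = 2*Z^(3/2) (j(Z) = 2*(Z*√Z) = 2*Z^(3/2))
x = -½ (x = 1/(-2) = -½ ≈ -0.50000)
a(E) = 45/4 (a(E) = -9 + (-½ - 4)² = -9 + (-9/2)² = -9 + 81/4 = 45/4)
(47479 - 44103)/(j(-67) + a(-152)) = (47479 - 44103)/(2*(-67)^(3/2) + 45/4) = 3376/(2*(-67*I*√67) + 45/4) = 3376/(-134*I*√67 + 45/4) = 3376/(45/4 - 134*I*√67)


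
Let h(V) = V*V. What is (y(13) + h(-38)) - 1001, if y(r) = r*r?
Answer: 612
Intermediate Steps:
y(r) = r**2
h(V) = V**2
(y(13) + h(-38)) - 1001 = (13**2 + (-38)**2) - 1001 = (169 + 1444) - 1001 = 1613 - 1001 = 612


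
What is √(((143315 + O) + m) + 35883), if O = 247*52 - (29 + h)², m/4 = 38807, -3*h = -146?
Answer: √3071141/3 ≈ 584.16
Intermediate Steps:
h = 146/3 (h = -⅓*(-146) = 146/3 ≈ 48.667)
m = 155228 (m = 4*38807 = 155228)
O = 61307/9 (O = 247*52 - (29 + 146/3)² = 12844 - (233/3)² = 12844 - 1*54289/9 = 12844 - 54289/9 = 61307/9 ≈ 6811.9)
√(((143315 + O) + m) + 35883) = √(((143315 + 61307/9) + 155228) + 35883) = √((1351142/9 + 155228) + 35883) = √(2748194/9 + 35883) = √(3071141/9) = √3071141/3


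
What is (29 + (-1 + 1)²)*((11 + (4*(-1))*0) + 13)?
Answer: 696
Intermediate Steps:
(29 + (-1 + 1)²)*((11 + (4*(-1))*0) + 13) = (29 + 0²)*((11 - 4*0) + 13) = (29 + 0)*((11 + 0) + 13) = 29*(11 + 13) = 29*24 = 696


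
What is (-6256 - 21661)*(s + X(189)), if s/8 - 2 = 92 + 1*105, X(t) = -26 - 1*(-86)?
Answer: -46118884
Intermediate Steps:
X(t) = 60 (X(t) = -26 + 86 = 60)
s = 1592 (s = 16 + 8*(92 + 1*105) = 16 + 8*(92 + 105) = 16 + 8*197 = 16 + 1576 = 1592)
(-6256 - 21661)*(s + X(189)) = (-6256 - 21661)*(1592 + 60) = -27917*1652 = -46118884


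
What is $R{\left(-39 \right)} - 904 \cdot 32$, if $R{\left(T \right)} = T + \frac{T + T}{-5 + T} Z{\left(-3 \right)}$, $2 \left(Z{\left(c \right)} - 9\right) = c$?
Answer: $- \frac{1273963}{44} \approx -28954.0$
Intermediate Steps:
$Z{\left(c \right)} = 9 + \frac{c}{2}$
$R{\left(T \right)} = T + \frac{15 T}{-5 + T}$ ($R{\left(T \right)} = T + \frac{T + T}{-5 + T} \left(9 + \frac{1}{2} \left(-3\right)\right) = T + \frac{2 T}{-5 + T} \left(9 - \frac{3}{2}\right) = T + \frac{2 T}{-5 + T} \frac{15}{2} = T + \frac{15 T}{-5 + T}$)
$R{\left(-39 \right)} - 904 \cdot 32 = - \frac{39 \left(10 - 39\right)}{-5 - 39} - 904 \cdot 32 = \left(-39\right) \frac{1}{-44} \left(-29\right) - 28928 = \left(-39\right) \left(- \frac{1}{44}\right) \left(-29\right) - 28928 = - \frac{1131}{44} - 28928 = - \frac{1273963}{44}$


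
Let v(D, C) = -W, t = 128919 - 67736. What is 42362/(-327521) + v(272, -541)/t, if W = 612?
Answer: -164251594/1178748079 ≈ -0.13934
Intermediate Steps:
t = 61183
v(D, C) = -612 (v(D, C) = -1*612 = -612)
42362/(-327521) + v(272, -541)/t = 42362/(-327521) - 612/61183 = 42362*(-1/327521) - 612*1/61183 = -42362/327521 - 36/3599 = -164251594/1178748079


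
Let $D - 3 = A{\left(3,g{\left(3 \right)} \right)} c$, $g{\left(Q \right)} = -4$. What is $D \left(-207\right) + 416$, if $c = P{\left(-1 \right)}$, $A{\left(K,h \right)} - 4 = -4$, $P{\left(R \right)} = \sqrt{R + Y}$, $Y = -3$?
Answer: $-205$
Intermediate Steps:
$P{\left(R \right)} = \sqrt{-3 + R}$ ($P{\left(R \right)} = \sqrt{R - 3} = \sqrt{-3 + R}$)
$A{\left(K,h \right)} = 0$ ($A{\left(K,h \right)} = 4 - 4 = 0$)
$c = 2 i$ ($c = \sqrt{-3 - 1} = \sqrt{-4} = 2 i \approx 2.0 i$)
$D = 3$ ($D = 3 + 0 \cdot 2 i = 3 + 0 = 3$)
$D \left(-207\right) + 416 = 3 \left(-207\right) + 416 = -621 + 416 = -205$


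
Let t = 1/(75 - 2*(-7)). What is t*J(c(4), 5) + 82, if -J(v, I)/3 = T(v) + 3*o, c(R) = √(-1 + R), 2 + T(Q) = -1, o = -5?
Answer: 7352/89 ≈ 82.607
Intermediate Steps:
T(Q) = -3 (T(Q) = -2 - 1 = -3)
t = 1/89 (t = 1/(75 + 14) = 1/89 ≈ 0.011236)
J(v, I) = 54 (J(v, I) = -3*(-3 + 3*(-5)) = -3*(-3 - 15) = -3*(-18) = 54)
t*J(c(4), 5) + 82 = (1/89)*54 + 82 = 54/89 + 82 = 7352/89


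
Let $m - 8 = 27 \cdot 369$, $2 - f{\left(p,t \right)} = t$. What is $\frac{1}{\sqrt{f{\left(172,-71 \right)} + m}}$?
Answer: $\frac{\sqrt{31}}{558} \approx 0.0099781$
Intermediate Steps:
$f{\left(p,t \right)} = 2 - t$
$m = 9971$ ($m = 8 + 27 \cdot 369 = 8 + 9963 = 9971$)
$\frac{1}{\sqrt{f{\left(172,-71 \right)} + m}} = \frac{1}{\sqrt{\left(2 - -71\right) + 9971}} = \frac{1}{\sqrt{\left(2 + 71\right) + 9971}} = \frac{1}{\sqrt{73 + 9971}} = \frac{1}{\sqrt{10044}} = \frac{1}{18 \sqrt{31}} = \frac{\sqrt{31}}{558}$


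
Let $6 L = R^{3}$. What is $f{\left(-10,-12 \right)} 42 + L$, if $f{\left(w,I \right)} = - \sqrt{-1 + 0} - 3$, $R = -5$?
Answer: $- \frac{881}{6} - 42 i \approx -146.83 - 42.0 i$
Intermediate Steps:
$f{\left(w,I \right)} = -3 - i$ ($f{\left(w,I \right)} = - \sqrt{-1} - 3 = - i - 3 = -3 - i$)
$L = - \frac{125}{6}$ ($L = \frac{\left(-5\right)^{3}}{6} = \frac{1}{6} \left(-125\right) = - \frac{125}{6} \approx -20.833$)
$f{\left(-10,-12 \right)} 42 + L = \left(-3 - i\right) 42 - \frac{125}{6} = \left(-126 - 42 i\right) - \frac{125}{6} = - \frac{881}{6} - 42 i$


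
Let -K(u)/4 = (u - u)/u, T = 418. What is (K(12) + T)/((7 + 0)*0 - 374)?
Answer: -19/17 ≈ -1.1176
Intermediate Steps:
K(u) = 0 (K(u) = -4*(u - u)/u = -0/u = -4*0 = 0)
(K(12) + T)/((7 + 0)*0 - 374) = (0 + 418)/((7 + 0)*0 - 374) = 418/(7*0 - 374) = 418/(0 - 374) = 418/(-374) = 418*(-1/374) = -19/17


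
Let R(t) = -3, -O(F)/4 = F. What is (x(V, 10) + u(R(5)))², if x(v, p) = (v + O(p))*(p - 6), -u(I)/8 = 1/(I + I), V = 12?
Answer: 110224/9 ≈ 12247.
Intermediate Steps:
O(F) = -4*F
u(I) = -4/I (u(I) = -8/(I + I) = -8*1/(2*I) = -4/I)
x(v, p) = (-6 + p)*(v - 4*p) (x(v, p) = (v - 4*p)*(p - 6) = (v - 4*p)*(-6 + p) = (-6 + p)*(v - 4*p))
(x(V, 10) + u(R(5)))² = ((-6*12 - 4*10² + 24*10 + 10*12) - 4/(-3))² = ((-72 - 4*100 + 240 + 120) - 4*(-⅓))² = ((-72 - 400 + 240 + 120) + 4/3)² = (-112 + 4/3)² = (-332/3)² = 110224/9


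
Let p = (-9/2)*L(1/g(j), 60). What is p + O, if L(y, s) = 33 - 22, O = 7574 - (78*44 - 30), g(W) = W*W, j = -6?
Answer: 8245/2 ≈ 4122.5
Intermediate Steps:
g(W) = W**2
O = 4172 (O = 7574 - (3432 - 30) = 7574 - 1*3402 = 7574 - 3402 = 4172)
L(y, s) = 11
p = -99/2 (p = -9/2*11 = -99/2 ≈ -49.500)
p + O = -99/2 + 4172 = 8245/2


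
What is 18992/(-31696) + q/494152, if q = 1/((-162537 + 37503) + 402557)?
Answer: -162783453501771/271671458627576 ≈ -0.59919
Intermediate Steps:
q = 1/277523 (q = 1/(-125034 + 402557) = 1/277523 ≈ 3.6033e-6)
18992/(-31696) + q/494152 = 18992/(-31696) + (1/277523)/494152 = 18992*(-1/31696) + (1/277523)*(1/494152) = -1187/1981 + 1/137138545496 = -162783453501771/271671458627576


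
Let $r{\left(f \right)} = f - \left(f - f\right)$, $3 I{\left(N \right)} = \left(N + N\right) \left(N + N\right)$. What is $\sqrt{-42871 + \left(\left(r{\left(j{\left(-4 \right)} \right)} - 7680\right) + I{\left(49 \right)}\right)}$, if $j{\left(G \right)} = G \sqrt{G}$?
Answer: $\frac{\sqrt{-426147 - 72 i}}{3} \approx 0.018382 - 217.6 i$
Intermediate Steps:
$I{\left(N \right)} = \frac{4 N^{2}}{3}$ ($I{\left(N \right)} = \frac{\left(N + N\right) \left(N + N\right)}{3} = \frac{2 N 2 N}{3} = \frac{4 N^{2}}{3}$)
$j{\left(G \right)} = G^{\frac{3}{2}}$
$r{\left(f \right)} = f$ ($r{\left(f \right)} = f - 0 = f + 0 = f$)
$\sqrt{-42871 + \left(\left(r{\left(j{\left(-4 \right)} \right)} - 7680\right) + I{\left(49 \right)}\right)} = \sqrt{-42871 - \left(7680 - \frac{9604}{3} + 8 i\right)} = \sqrt{-42871 + \left(\left(- 8 i - 7680\right) + \frac{4}{3} \cdot 2401\right)} = \sqrt{-42871 - \left(\frac{13436}{3} + 8 i\right)} = \sqrt{- \frac{142049}{3} - 8 i}$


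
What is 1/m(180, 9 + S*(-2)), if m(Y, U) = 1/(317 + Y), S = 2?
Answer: 497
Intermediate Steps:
1/m(180, 9 + S*(-2)) = 1/(1/(317 + 180)) = 1/(1/497) = 497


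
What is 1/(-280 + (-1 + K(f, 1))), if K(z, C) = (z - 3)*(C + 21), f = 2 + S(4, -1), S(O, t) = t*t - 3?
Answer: -1/347 ≈ -0.0028818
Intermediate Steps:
S(O, t) = -3 + t**2 (S(O, t) = t**2 - 3 = -3 + t**2)
f = 0 (f = 2 + (-3 + (-1)**2) = 2 + (-3 + 1) = 2 - 2 = 0)
K(z, C) = (-3 + z)*(21 + C)
1/(-280 + (-1 + K(f, 1))) = 1/(-280 + (-1 + (-63 - 3*1 + 21*0 + 1*0))) = 1/(-280 + (-1 + (-63 - 3 + 0 + 0))) = 1/(-280 + (-1 - 66)) = 1/(-280 - 67) = 1/(-347) = -1/347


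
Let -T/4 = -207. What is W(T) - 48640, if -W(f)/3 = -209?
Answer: -48013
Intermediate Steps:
T = 828 (T = -4*(-207) = 828)
W(f) = 627 (W(f) = -3*(-209) = 627)
W(T) - 48640 = 627 - 48640 = -48013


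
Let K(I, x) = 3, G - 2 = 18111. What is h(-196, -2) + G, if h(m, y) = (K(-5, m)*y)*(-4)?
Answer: 18137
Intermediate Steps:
G = 18113 (G = 2 + 18111 = 18113)
h(m, y) = -12*y (h(m, y) = (3*y)*(-4) = -12*y)
h(-196, -2) + G = -12*(-2) + 18113 = 24 + 18113 = 18137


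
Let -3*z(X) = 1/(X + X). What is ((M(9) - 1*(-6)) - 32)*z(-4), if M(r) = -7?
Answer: -11/8 ≈ -1.3750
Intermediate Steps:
z(X) = -1/(6*X) (z(X) = -1/(3*(X + X)) = -1/(2*X)/3 = -1/(6*X))
((M(9) - 1*(-6)) - 32)*z(-4) = ((-7 - 1*(-6)) - 32)*(-1/6/(-4)) = ((-7 + 6) - 32)*(-1/6*(-1/4)) = (-1 - 32)*(1/24) = -33*1/24 = -11/8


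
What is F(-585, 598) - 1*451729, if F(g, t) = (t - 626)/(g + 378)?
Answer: -93507875/207 ≈ -4.5173e+5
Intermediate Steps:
F(g, t) = (-626 + t)/(378 + g)
F(-585, 598) - 1*451729 = (-626 + 598)/(378 - 585) - 1*451729 = -28/(-207) - 451729 = -1/207*(-28) - 451729 = 28/207 - 451729 = -93507875/207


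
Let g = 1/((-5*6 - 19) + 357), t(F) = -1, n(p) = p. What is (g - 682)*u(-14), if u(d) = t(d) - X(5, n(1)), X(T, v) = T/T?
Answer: 210055/154 ≈ 1364.0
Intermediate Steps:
X(T, v) = 1
u(d) = -2 (u(d) = -1 - 1*1 = -1 - 1 = -2)
g = 1/308 (g = 1/((-30 - 19) + 357) = 1/(-49 + 357) = 1/308 ≈ 0.0032468)
(g - 682)*u(-14) = (1/308 - 682)*(-2) = -210055/308*(-2) = 210055/154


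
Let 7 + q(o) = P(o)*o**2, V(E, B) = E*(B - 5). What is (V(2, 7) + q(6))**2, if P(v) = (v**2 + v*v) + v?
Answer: 7868025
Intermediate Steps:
V(E, B) = E*(-5 + B)
P(v) = v + 2*v**2 (P(v) = (v**2 + v**2) + v = 2*v**2 + v = v + 2*v**2)
q(o) = -7 + o**3*(1 + 2*o) (q(o) = -7 + (o*(1 + 2*o))*o**2 = -7 + o**3*(1 + 2*o))
(V(2, 7) + q(6))**2 = (2*(-5 + 7) + (-7 + 6**3*(1 + 2*6)))**2 = (2*2 + (-7 + 216*(1 + 12)))**2 = (4 + (-7 + 216*13))**2 = (4 + (-7 + 2808))**2 = (4 + 2801)**2 = 2805**2 = 7868025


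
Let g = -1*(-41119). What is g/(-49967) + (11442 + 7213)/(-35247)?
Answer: -2381455778/1761186849 ≈ -1.3522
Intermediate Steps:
g = 41119
g/(-49967) + (11442 + 7213)/(-35247) = 41119/(-49967) + (11442 + 7213)/(-35247) = 41119*(-1/49967) + 18655*(-1/35247) = -41119/49967 - 18655/35247 = -2381455778/1761186849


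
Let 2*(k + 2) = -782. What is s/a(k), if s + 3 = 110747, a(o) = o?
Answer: -110744/393 ≈ -281.79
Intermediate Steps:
k = -393 (k = -2 + (½)*(-782) = -2 - 391 = -393)
s = 110744 (s = -3 + 110747 = 110744)
s/a(k) = 110744/(-393) = 110744*(-1/393) = -110744/393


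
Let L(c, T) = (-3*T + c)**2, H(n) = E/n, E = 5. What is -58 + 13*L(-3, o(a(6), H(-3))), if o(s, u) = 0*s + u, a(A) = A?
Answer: -6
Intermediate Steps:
H(n) = 5/n
o(s, u) = u (o(s, u) = 0 + u = u)
L(c, T) = (c - 3*T)**2
-58 + 13*L(-3, o(a(6), H(-3))) = -58 + 13*(-1*(-3) + 3*(5/(-3)))**2 = -58 + 13*(3 + 3*(5*(-1/3)))**2 = -58 + 13*(3 + 3*(-5/3))**2 = -58 + 13*(3 - 5)**2 = -58 + 13*(-2)**2 = -58 + 13*4 = -58 + 52 = -6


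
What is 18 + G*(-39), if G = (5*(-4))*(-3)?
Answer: -2322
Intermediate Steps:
G = 60 (G = -20*(-3) = 60)
18 + G*(-39) = 18 + 60*(-39) = 18 - 2340 = -2322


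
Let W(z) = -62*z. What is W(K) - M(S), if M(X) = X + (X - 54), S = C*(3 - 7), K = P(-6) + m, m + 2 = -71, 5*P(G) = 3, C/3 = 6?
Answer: 23434/5 ≈ 4686.8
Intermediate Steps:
C = 18 (C = 3*6 = 18)
P(G) = ⅗ (P(G) = (⅕)*3 = ⅗)
m = -73 (m = -2 - 71 = -73)
K = -362/5 (K = ⅗ - 73 = -362/5 ≈ -72.400)
S = -72 (S = 18*(3 - 7) = 18*(-4) = -72)
M(X) = -54 + 2*X (M(X) = X + (-54 + X) = -54 + 2*X)
W(K) - M(S) = -62*(-362/5) - (-54 + 2*(-72)) = 22444/5 - (-54 - 144) = 22444/5 - 1*(-198) = 22444/5 + 198 = 23434/5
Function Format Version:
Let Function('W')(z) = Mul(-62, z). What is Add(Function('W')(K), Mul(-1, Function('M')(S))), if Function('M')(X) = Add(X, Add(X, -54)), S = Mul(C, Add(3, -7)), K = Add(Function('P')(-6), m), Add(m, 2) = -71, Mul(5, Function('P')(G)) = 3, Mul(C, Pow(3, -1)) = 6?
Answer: Rational(23434, 5) ≈ 4686.8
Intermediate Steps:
C = 18 (C = Mul(3, 6) = 18)
Function('P')(G) = Rational(3, 5) (Function('P')(G) = Mul(Rational(1, 5), 3) = Rational(3, 5))
m = -73 (m = Add(-2, -71) = -73)
K = Rational(-362, 5) (K = Add(Rational(3, 5), -73) = Rational(-362, 5) ≈ -72.400)
S = -72 (S = Mul(18, Add(3, -7)) = Mul(18, -4) = -72)
Function('M')(X) = Add(-54, Mul(2, X)) (Function('M')(X) = Add(X, Add(-54, X)) = Add(-54, Mul(2, X)))
Add(Function('W')(K), Mul(-1, Function('M')(S))) = Add(Mul(-62, Rational(-362, 5)), Mul(-1, Add(-54, Mul(2, -72)))) = Add(Rational(22444, 5), Mul(-1, Add(-54, -144))) = Add(Rational(22444, 5), Mul(-1, -198)) = Add(Rational(22444, 5), 198) = Rational(23434, 5)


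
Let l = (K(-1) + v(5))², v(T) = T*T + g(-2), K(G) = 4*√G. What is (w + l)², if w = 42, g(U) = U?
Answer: 274169 + 204240*I ≈ 2.7417e+5 + 2.0424e+5*I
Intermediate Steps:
v(T) = -2 + T² (v(T) = T*T - 2 = T² - 2 = -2 + T²)
l = (23 + 4*I)² (l = (4*√(-1) + (-2 + 5²))² = (4*I + (-2 + 25))² = (4*I + 23)² = (23 + 4*I)² ≈ 513.0 + 184.0*I)
(w + l)² = (42 + (513 + 184*I))² = (555 + 184*I)²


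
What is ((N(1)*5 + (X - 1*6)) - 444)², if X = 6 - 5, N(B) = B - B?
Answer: 201601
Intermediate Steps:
N(B) = 0
X = 1
((N(1)*5 + (X - 1*6)) - 444)² = ((0*5 + (1 - 1*6)) - 444)² = ((0 + (1 - 6)) - 444)² = ((0 - 5) - 444)² = (-5 - 444)² = (-449)² = 201601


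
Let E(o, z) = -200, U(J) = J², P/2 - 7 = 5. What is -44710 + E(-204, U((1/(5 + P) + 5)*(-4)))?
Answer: -44910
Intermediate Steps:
P = 24 (P = 14 + 2*5 = 14 + 10 = 24)
-44710 + E(-204, U((1/(5 + P) + 5)*(-4))) = -44710 - 200 = -44910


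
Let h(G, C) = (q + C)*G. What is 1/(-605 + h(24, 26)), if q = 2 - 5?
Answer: -1/53 ≈ -0.018868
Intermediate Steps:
q = -3
h(G, C) = G*(-3 + C) (h(G, C) = (-3 + C)*G = G*(-3 + C))
1/(-605 + h(24, 26)) = 1/(-605 + 24*(-3 + 26)) = 1/(-605 + 24*23) = 1/(-605 + 552) = 1/(-53) = -1/53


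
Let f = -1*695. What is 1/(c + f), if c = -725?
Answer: -1/1420 ≈ -0.00070423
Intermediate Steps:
f = -695
1/(c + f) = 1/(-725 - 695) = 1/(-1420) = -1/1420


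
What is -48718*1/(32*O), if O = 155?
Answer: -24359/2480 ≈ -9.8222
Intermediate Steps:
-48718*1/(32*O) = -48718/(155*32) = -48718/4960 = -48718*1/4960 = -24359/2480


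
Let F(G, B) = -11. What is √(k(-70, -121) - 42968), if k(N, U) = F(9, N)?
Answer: I*√42979 ≈ 207.31*I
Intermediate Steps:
k(N, U) = -11
√(k(-70, -121) - 42968) = √(-11 - 42968) = √(-42979) = I*√42979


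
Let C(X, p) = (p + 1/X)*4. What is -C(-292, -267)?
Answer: 77965/73 ≈ 1068.0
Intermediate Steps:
C(X, p) = 4*p + 4/X
-C(-292, -267) = -(4*(-267) + 4/(-292)) = -(-1068 + 4*(-1/292)) = -(-1068 - 1/73) = -1*(-77965/73) = 77965/73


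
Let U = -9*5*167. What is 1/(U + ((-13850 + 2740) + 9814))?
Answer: -1/8811 ≈ -0.00011349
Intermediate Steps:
U = -7515 (U = -45*167 = -7515)
1/(U + ((-13850 + 2740) + 9814)) = 1/(-7515 + ((-13850 + 2740) + 9814)) = 1/(-7515 + (-11110 + 9814)) = 1/(-7515 - 1296) = 1/(-8811) = -1/8811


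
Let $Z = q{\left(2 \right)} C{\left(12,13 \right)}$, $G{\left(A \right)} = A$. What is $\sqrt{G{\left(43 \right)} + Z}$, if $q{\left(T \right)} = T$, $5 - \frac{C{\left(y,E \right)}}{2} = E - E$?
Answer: $3 \sqrt{7} \approx 7.9373$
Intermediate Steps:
$C{\left(y,E \right)} = 10$ ($C{\left(y,E \right)} = 10 - 2 \left(E - E\right) = 10 - 0 = 10 + 0 = 10$)
$Z = 20$ ($Z = 2 \cdot 10 = 20$)
$\sqrt{G{\left(43 \right)} + Z} = \sqrt{43 + 20} = \sqrt{63} = 3 \sqrt{7}$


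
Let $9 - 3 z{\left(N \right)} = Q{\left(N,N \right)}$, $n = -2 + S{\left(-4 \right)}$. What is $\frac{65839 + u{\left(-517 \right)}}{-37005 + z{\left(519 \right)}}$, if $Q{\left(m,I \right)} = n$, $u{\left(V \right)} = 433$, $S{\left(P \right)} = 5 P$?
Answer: $- \frac{24852}{13873} \approx -1.7914$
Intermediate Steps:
$n = -22$ ($n = -2 + 5 \left(-4\right) = -2 - 20 = -22$)
$Q{\left(m,I \right)} = -22$
$z{\left(N \right)} = \frac{31}{3}$ ($z{\left(N \right)} = 3 - - \frac{22}{3} = 3 + \frac{22}{3} = \frac{31}{3}$)
$\frac{65839 + u{\left(-517 \right)}}{-37005 + z{\left(519 \right)}} = \frac{65839 + 433}{-37005 + \frac{31}{3}} = \frac{66272}{- \frac{110984}{3}} = 66272 \left(- \frac{3}{110984}\right) = - \frac{24852}{13873}$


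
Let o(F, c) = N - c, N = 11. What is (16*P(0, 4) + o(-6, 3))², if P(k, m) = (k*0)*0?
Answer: 64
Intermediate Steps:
o(F, c) = 11 - c
P(k, m) = 0 (P(k, m) = 0*0 = 0)
(16*P(0, 4) + o(-6, 3))² = (16*0 + (11 - 1*3))² = (0 + (11 - 3))² = (0 + 8)² = 8² = 64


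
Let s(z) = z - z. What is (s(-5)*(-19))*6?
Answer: 0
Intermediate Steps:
s(z) = 0
(s(-5)*(-19))*6 = (0*(-19))*6 = 0*6 = 0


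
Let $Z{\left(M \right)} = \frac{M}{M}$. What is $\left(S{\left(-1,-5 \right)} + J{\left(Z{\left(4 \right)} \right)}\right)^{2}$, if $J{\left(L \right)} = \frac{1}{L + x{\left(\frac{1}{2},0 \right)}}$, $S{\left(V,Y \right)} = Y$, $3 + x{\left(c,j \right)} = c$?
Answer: $\frac{289}{9} \approx 32.111$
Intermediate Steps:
$Z{\left(M \right)} = 1$
$x{\left(c,j \right)} = -3 + c$
$J{\left(L \right)} = \frac{1}{- \frac{5}{2} + L}$ ($J{\left(L \right)} = \frac{1}{L - \left(3 - \frac{1}{2}\right)} = \frac{1}{L + \left(-3 + \frac{1}{2}\right)} = \frac{1}{L - \frac{5}{2}} = \frac{1}{- \frac{5}{2} + L}$)
$\left(S{\left(-1,-5 \right)} + J{\left(Z{\left(4 \right)} \right)}\right)^{2} = \left(-5 + \frac{2}{-5 + 2 \cdot 1}\right)^{2} = \left(-5 + \frac{2}{-5 + 2}\right)^{2} = \left(-5 + \frac{2}{-3}\right)^{2} = \left(-5 + 2 \left(- \frac{1}{3}\right)\right)^{2} = \left(-5 - \frac{2}{3}\right)^{2} = \left(- \frac{17}{3}\right)^{2} = \frac{289}{9}$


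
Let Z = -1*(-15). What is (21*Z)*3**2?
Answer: 2835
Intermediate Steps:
Z = 15
(21*Z)*3**2 = (21*15)*3**2 = 315*9 = 2835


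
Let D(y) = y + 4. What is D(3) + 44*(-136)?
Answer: -5977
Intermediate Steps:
D(y) = 4 + y
D(3) + 44*(-136) = (4 + 3) + 44*(-136) = 7 - 5984 = -5977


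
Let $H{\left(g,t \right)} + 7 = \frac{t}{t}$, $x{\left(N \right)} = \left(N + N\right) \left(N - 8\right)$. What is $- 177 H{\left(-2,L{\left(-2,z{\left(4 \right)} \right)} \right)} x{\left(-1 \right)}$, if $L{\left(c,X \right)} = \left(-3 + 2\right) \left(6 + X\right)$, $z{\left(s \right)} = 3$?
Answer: $19116$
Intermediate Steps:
$L{\left(c,X \right)} = -6 - X$ ($L{\left(c,X \right)} = - (6 + X) = -6 - X$)
$x{\left(N \right)} = 2 N \left(-8 + N\right)$
$H{\left(g,t \right)} = -6$ ($H{\left(g,t \right)} = -7 + \frac{t}{t} = -7 + 1 = -6$)
$- 177 H{\left(-2,L{\left(-2,z{\left(4 \right)} \right)} \right)} x{\left(-1 \right)} = \left(-177\right) \left(-6\right) 2 \left(-1\right) \left(-8 - 1\right) = 1062 \cdot 2 \left(-1\right) \left(-9\right) = 1062 \cdot 18 = 19116$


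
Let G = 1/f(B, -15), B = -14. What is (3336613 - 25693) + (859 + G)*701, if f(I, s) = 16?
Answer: 62609965/16 ≈ 3.9131e+6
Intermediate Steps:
G = 1/16 ≈ 0.062500
(3336613 - 25693) + (859 + G)*701 = (3336613 - 25693) + (859 + 1/16)*701 = 3310920 + (13745/16)*701 = 3310920 + 9635245/16 = 62609965/16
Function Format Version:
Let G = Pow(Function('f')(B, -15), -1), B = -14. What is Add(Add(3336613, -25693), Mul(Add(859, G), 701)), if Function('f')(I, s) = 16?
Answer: Rational(62609965, 16) ≈ 3.9131e+6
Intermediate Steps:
G = Rational(1, 16) (G = Pow(16, -1) = Rational(1, 16) ≈ 0.062500)
Add(Add(3336613, -25693), Mul(Add(859, G), 701)) = Add(Add(3336613, -25693), Mul(Add(859, Rational(1, 16)), 701)) = Add(3310920, Mul(Rational(13745, 16), 701)) = Add(3310920, Rational(9635245, 16)) = Rational(62609965, 16)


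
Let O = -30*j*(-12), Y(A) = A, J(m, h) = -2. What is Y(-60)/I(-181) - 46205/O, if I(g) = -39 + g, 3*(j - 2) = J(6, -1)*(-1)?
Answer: -101075/2112 ≈ -47.857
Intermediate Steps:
j = 8/3 (j = 2 + (-2*(-1))/3 = 2 + (⅓)*2 = 2 + ⅔ = 8/3 ≈ 2.6667)
O = 960 (O = -30*8/3*(-12) = -80*(-12) = 960)
Y(-60)/I(-181) - 46205/O = -60/(-39 - 181) - 46205/960 = -60/(-220) - 46205*1/960 = -60*(-1/220) - 9241/192 = 3/11 - 9241/192 = -101075/2112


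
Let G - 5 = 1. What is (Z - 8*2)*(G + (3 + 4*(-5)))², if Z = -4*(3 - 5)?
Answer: -968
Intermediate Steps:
G = 6 (G = 5 + 1 = 6)
Z = 8 (Z = -4*(-2) = 8)
(Z - 8*2)*(G + (3 + 4*(-5)))² = (8 - 8*2)*(6 + (3 + 4*(-5)))² = (8 - 16)*(6 + (3 - 20))² = -8*(6 - 17)² = -8*(-11)² = -8*121 = -968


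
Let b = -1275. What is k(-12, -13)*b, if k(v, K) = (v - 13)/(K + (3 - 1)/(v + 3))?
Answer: -16875/7 ≈ -2410.7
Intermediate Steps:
k(v, K) = (-13 + v)/(K + 2/(3 + v))
k(-12, -13)*b = ((-39 + (-12)**2 - 10*(-12))/(2 + 3*(-13) - 13*(-12)))*(-1275) = ((-39 + 144 + 120)/(2 - 39 + 156))*(-1275) = (225/119)*(-1275) = -16875/7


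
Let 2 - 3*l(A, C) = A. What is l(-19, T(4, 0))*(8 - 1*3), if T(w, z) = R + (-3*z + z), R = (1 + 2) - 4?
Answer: 35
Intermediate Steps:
R = -1 (R = 3 - 4 = -1)
T(w, z) = -1 - 2*z (T(w, z) = -1 + (-3*z + z) = -1 - 2*z)
l(A, C) = ⅔ - A/3
l(-19, T(4, 0))*(8 - 1*3) = (⅔ - ⅓*(-19))*(8 - 1*3) = (⅔ + 19/3)*(8 - 3) = 7*5 = 35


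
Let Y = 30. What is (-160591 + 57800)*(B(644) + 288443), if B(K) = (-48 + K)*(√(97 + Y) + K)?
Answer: -69102997197 - 61263436*√127 ≈ -6.9793e+10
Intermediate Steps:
B(K) = (-48 + K)*(K + √127) (B(K) = (-48 + K)*(√(97 + 30) + K) = (-48 + K)*(√127 + K) = (-48 + K)*(K + √127))
(-160591 + 57800)*(B(644) + 288443) = (-160591 + 57800)*((644² - 48*644 - 48*√127 + 644*√127) + 288443) = -102791*((414736 - 30912 - 48*√127 + 644*√127) + 288443) = -102791*((383824 + 596*√127) + 288443) = -102791*(672267 + 596*√127) = -69102997197 - 61263436*√127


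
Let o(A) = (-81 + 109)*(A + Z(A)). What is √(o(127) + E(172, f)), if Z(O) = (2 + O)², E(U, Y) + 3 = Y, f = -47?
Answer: √469454 ≈ 685.17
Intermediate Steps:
E(U, Y) = -3 + Y
o(A) = 28*A + 28*(2 + A)² (o(A) = (-81 + 109)*(A + (2 + A)²) = 28*(A + (2 + A)²) = 28*A + 28*(2 + A)²)
√(o(127) + E(172, f)) = √((28*127 + 28*(2 + 127)²) + (-3 - 47)) = √((3556 + 28*129²) - 50) = √((3556 + 28*16641) - 50) = √((3556 + 465948) - 50) = √(469504 - 50) = √469454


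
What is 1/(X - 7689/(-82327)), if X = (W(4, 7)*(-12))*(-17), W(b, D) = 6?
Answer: 82327/100775937 ≈ 0.00081693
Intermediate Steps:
X = 1224 (X = (6*(-12))*(-17) = -72*(-17) = 1224)
1/(X - 7689/(-82327)) = 1/(1224 - 7689/(-82327)) = 1/(1224 - 7689*(-1/82327)) = 1/(1224 + 7689/82327) = 1/(100775937/82327) = 82327/100775937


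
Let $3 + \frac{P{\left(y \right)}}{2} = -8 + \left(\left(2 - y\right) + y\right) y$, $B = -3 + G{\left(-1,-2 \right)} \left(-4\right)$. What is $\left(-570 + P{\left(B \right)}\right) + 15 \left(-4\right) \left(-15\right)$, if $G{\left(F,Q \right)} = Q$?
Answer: $328$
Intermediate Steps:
$B = 5$ ($B = -3 - -8 = -3 + 8 = 5$)
$P{\left(y \right)} = -22 + 4 y$ ($P{\left(y \right)} = -6 + 2 \left(-8 + \left(\left(2 - y\right) + y\right) y\right) = -6 + 2 \left(-8 + 2 y\right) = -6 + \left(-16 + 4 y\right) = -22 + 4 y$)
$\left(-570 + P{\left(B \right)}\right) + 15 \left(-4\right) \left(-15\right) = \left(-570 + \left(-22 + 4 \cdot 5\right)\right) + 15 \left(-4\right) \left(-15\right) = \left(-570 + \left(-22 + 20\right)\right) - -900 = \left(-570 - 2\right) + 900 = -572 + 900 = 328$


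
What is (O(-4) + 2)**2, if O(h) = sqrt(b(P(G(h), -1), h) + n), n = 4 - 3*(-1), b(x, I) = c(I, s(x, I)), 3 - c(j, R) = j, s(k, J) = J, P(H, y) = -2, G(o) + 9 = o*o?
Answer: (2 + sqrt(14))**2 ≈ 32.967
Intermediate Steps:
G(o) = -9 + o**2 (G(o) = -9 + o*o = -9 + o**2)
c(j, R) = 3 - j
b(x, I) = 3 - I
n = 7 (n = 4 + 3 = 7)
O(h) = sqrt(10 - h) (O(h) = sqrt((3 - h) + 7) = sqrt(10 - h))
(O(-4) + 2)**2 = (sqrt(10 - 1*(-4)) + 2)**2 = (sqrt(10 + 4) + 2)**2 = (sqrt(14) + 2)**2 = (2 + sqrt(14))**2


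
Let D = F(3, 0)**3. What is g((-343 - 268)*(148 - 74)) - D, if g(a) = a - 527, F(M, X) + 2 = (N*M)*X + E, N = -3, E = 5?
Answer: -45768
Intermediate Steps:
F(M, X) = 3 - 3*M*X (F(M, X) = -2 + ((-3*M)*X + 5) = -2 + (-3*M*X + 5) = -2 + (5 - 3*M*X) = 3 - 3*M*X)
g(a) = -527 + a
D = 27 (D = (3 - 3*3*0)**3 = (3 + 0)**3 = 3**3 = 27)
g((-343 - 268)*(148 - 74)) - D = (-527 + (-343 - 268)*(148 - 74)) - 1*27 = (-527 - 611*74) - 27 = (-527 - 45214) - 27 = -45741 - 27 = -45768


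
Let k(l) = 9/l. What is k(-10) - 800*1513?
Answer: -12104009/10 ≈ -1.2104e+6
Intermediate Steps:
k(-10) - 800*1513 = 9/(-10) - 800*1513 = 9*(-⅒) - 1210400 = -9/10 - 1210400 = -12104009/10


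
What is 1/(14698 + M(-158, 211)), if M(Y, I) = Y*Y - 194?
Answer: 1/39468 ≈ 2.5337e-5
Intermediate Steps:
M(Y, I) = -194 + Y² (M(Y, I) = Y² - 194 = -194 + Y²)
1/(14698 + M(-158, 211)) = 1/(14698 + (-194 + (-158)²)) = 1/(14698 + (-194 + 24964)) = 1/(14698 + 24770) = 1/39468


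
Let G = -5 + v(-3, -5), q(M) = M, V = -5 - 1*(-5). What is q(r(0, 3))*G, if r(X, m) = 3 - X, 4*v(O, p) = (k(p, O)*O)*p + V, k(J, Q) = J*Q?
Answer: 615/4 ≈ 153.75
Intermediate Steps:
V = 0 (V = -5 + 5 = 0)
v(O, p) = O²*p²/4 (v(O, p) = (((p*O)*O)*p + 0)/4 = (((O*p)*O)*p + 0)/4 = ((p*O²)*p + 0)/4 = (O²*p² + 0)/4 = (O²*p²)/4 = O²*p²/4)
G = 205/4 (G = -5 + (¼)*(-3)²*(-5)² = -5 + (¼)*9*25 = -5 + 225/4 = 205/4 ≈ 51.250)
q(r(0, 3))*G = (3 - 1*0)*(205/4) = (3 + 0)*(205/4) = 3*(205/4) = 615/4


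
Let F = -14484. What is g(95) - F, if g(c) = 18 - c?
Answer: 14407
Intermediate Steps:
g(95) - F = (18 - 1*95) - 1*(-14484) = (18 - 95) + 14484 = -77 + 14484 = 14407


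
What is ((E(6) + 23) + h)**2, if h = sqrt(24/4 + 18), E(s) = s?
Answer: 865 + 116*sqrt(6) ≈ 1149.1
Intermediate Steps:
h = 2*sqrt(6) (h = sqrt(24*(1/4) + 18) = sqrt(6 + 18) = sqrt(24) = 2*sqrt(6) ≈ 4.8990)
((E(6) + 23) + h)**2 = ((6 + 23) + 2*sqrt(6))**2 = (29 + 2*sqrt(6))**2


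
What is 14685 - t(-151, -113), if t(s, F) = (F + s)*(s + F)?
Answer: -55011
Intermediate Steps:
t(s, F) = (F + s)² (t(s, F) = (F + s)*(F + s) = (F + s)²)
14685 - t(-151, -113) = 14685 - (-113 - 151)² = 14685 - 1*(-264)² = 14685 - 1*69696 = 14685 - 69696 = -55011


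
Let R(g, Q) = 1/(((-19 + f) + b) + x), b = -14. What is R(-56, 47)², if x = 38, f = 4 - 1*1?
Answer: 1/64 ≈ 0.015625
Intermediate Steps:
f = 3 (f = 4 - 1 = 3)
R(g, Q) = ⅛ (R(g, Q) = 1/(((-19 + 3) - 14) + 38) = 1/((-16 - 14) + 38) = 1/(-30 + 38) = 1/8 = ⅛)
R(-56, 47)² = (⅛)² = 1/64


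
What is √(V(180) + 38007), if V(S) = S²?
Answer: 3*√7823 ≈ 265.34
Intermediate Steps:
√(V(180) + 38007) = √(180² + 38007) = √(32400 + 38007) = √70407 = 3*√7823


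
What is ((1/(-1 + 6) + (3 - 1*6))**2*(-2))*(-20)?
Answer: 1568/5 ≈ 313.60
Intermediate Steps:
((1/(-1 + 6) + (3 - 1*6))**2*(-2))*(-20) = ((1/5 + (3 - 6))**2*(-2))*(-20) = ((1/5 - 3)**2*(-2))*(-20) = ((-14/5)**2*(-2))*(-20) = ((196/25)*(-2))*(-20) = -392/25*(-20) = 1568/5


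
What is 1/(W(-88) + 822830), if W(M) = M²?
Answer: 1/830574 ≈ 1.2040e-6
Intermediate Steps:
1/(W(-88) + 822830) = 1/((-88)² + 822830) = 1/(7744 + 822830) = 1/830574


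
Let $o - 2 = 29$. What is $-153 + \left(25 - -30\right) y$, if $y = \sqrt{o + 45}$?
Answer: $-153 + 110 \sqrt{19} \approx 326.48$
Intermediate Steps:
$o = 31$ ($o = 2 + 29 = 31$)
$y = 2 \sqrt{19}$ ($y = \sqrt{31 + 45} = \sqrt{76} = 2 \sqrt{19} \approx 8.7178$)
$-153 + \left(25 - -30\right) y = -153 + \left(25 - -30\right) 2 \sqrt{19} = -153 + \left(25 + 30\right) 2 \sqrt{19} = -153 + 55 \cdot 2 \sqrt{19} = -153 + 110 \sqrt{19}$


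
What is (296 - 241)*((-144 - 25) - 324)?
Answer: -27115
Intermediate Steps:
(296 - 241)*((-144 - 25) - 324) = 55*(-169 - 324) = 55*(-493) = -27115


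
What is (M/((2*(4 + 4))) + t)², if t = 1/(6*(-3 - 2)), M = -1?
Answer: 529/57600 ≈ 0.0091840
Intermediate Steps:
t = -1/30 (t = 1/(6*(-5)) = 1/(-30) = -1/30 ≈ -0.033333)
(M/((2*(4 + 4))) + t)² = (-1/(2*(4 + 4)) - 1/30)² = (-1/(2*8) - 1/30)² = (-1/16 - 1/30)² = (-23/240)² = 529/57600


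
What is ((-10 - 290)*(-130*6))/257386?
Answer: 117000/128693 ≈ 0.90914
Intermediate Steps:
((-10 - 290)*(-130*6))/257386 = -300*(-780)*(1/257386) = 234000*(1/257386) = 117000/128693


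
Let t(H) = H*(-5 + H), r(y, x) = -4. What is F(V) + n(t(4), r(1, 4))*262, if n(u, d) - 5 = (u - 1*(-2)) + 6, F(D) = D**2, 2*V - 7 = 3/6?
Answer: 37953/16 ≈ 2372.1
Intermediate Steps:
V = 15/4 (V = 7/2 + (3/6)/2 = 7/2 + (3*(1/6))/2 = 7/2 + (1/2)*(1/2) = 7/2 + 1/4 = 15/4 ≈ 3.7500)
n(u, d) = 13 + u (n(u, d) = 5 + ((u - 1*(-2)) + 6) = 5 + ((u + 2) + 6) = 5 + ((2 + u) + 6) = 5 + (8 + u) = 13 + u)
F(V) + n(t(4), r(1, 4))*262 = (15/4)**2 + (13 + 4*(-5 + 4))*262 = 225/16 + (13 + 4*(-1))*262 = 225/16 + (13 - 4)*262 = 225/16 + 9*262 = 225/16 + 2358 = 37953/16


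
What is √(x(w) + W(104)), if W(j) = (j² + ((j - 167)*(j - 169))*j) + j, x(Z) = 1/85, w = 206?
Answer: √3155880085/85 ≈ 660.91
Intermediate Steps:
x(Z) = 1/85
W(j) = j + j² + j*(-169 + j)*(-167 + j) (W(j) = (j² + ((-167 + j)*(-169 + j))*j) + j = (j² + ((-169 + j)*(-167 + j))*j) + j = (j² + j*(-169 + j)*(-167 + j)) + j = j + j² + j*(-169 + j)*(-167 + j))
√(x(w) + W(104)) = √(1/85 + 104*(28224 + 104² - 335*104)) = √(1/85 + 104*(28224 + 10816 - 34840)) = √(1/85 + 104*4200) = √(1/85 + 436800) = √(37128001/85) = √3155880085/85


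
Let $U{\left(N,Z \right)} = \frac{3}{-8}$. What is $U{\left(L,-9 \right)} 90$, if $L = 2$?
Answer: $- \frac{135}{4} \approx -33.75$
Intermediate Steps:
$U{\left(N,Z \right)} = - \frac{3}{8}$ ($U{\left(N,Z \right)} = 3 \left(- \frac{1}{8}\right) = - \frac{3}{8}$)
$U{\left(L,-9 \right)} 90 = \left(- \frac{3}{8}\right) 90 = - \frac{135}{4}$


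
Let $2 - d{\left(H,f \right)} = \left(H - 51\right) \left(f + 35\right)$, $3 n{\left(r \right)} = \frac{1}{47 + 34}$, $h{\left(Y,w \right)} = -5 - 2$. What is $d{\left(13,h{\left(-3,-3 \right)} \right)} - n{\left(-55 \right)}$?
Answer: $\frac{259037}{243} \approx 1066.0$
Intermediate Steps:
$h{\left(Y,w \right)} = -7$
$n{\left(r \right)} = \frac{1}{243}$ ($n{\left(r \right)} = \frac{1}{3 \left(47 + 34\right)} = \frac{1}{3 \cdot 81} = \frac{1}{3} \cdot \frac{1}{81} = \frac{1}{243}$)
$d{\left(H,f \right)} = 2 - \left(-51 + H\right) \left(35 + f\right)$ ($d{\left(H,f \right)} = 2 - \left(H - 51\right) \left(f + 35\right) = 2 - \left(-51 + H\right) \left(35 + f\right)$)
$d{\left(13,h{\left(-3,-3 \right)} \right)} - n{\left(-55 \right)} = \left(1787 - 455 + 51 \left(-7\right) - 13 \left(-7\right)\right) - \frac{1}{243} = \left(1787 - 455 - 357 + 91\right) - \frac{1}{243} = 1066 - \frac{1}{243} = \frac{259037}{243}$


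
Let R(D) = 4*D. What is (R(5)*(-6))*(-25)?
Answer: 3000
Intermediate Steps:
(R(5)*(-6))*(-25) = ((4*5)*(-6))*(-25) = (20*(-6))*(-25) = -120*(-25) = 3000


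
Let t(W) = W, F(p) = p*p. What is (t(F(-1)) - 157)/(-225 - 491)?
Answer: 39/179 ≈ 0.21788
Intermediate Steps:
F(p) = p²
(t(F(-1)) - 157)/(-225 - 491) = ((-1)² - 157)/(-225 - 491) = (1 - 157)/(-716) = -156*(-1/716) = 39/179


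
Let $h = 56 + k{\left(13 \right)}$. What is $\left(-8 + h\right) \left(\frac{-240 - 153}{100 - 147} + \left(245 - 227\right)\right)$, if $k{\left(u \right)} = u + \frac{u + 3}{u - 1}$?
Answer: $\frac{77231}{47} \approx 1643.2$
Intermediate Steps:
$k{\left(u \right)} = u + \frac{3 + u}{-1 + u}$
$h = \frac{211}{3}$ ($h = 56 + \frac{3 + 13^{2}}{-1 + 13} = 56 + \frac{3 + 169}{12} = 56 + \frac{1}{12} \cdot 172 = 56 + \frac{43}{3} = \frac{211}{3} \approx 70.333$)
$\left(-8 + h\right) \left(\frac{-240 - 153}{100 - 147} + \left(245 - 227\right)\right) = \left(-8 + \frac{211}{3}\right) \left(\frac{-240 - 153}{100 - 147} + \left(245 - 227\right)\right) = \frac{187 \left(- \frac{393}{-47} + \left(245 - 227\right)\right)}{3} = \frac{187 \left(\left(-393\right) \left(- \frac{1}{47}\right) + 18\right)}{3} = \frac{187 \left(\frac{393}{47} + 18\right)}{3} = \frac{187}{3} \cdot \frac{1239}{47} = \frac{77231}{47}$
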